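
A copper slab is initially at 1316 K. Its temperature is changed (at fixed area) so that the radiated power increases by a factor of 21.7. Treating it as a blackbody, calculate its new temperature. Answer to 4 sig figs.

T₂ ≈ 2840 K

P ∝ T⁴, so T₂/T₁ = (P₂/P₁)^(1/4) = (21.7)^(1/4) = 2.15832.
T₂ = 1316 × 2.15832 = 2840 K.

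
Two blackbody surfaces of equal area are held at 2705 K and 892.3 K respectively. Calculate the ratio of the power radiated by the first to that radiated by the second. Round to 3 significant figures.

P₁/P₂ ≈ 84.5

With equal areas, P₁/P₂ = (T₁/T₂)⁴ = (2705/892.3)⁴ = 84.5.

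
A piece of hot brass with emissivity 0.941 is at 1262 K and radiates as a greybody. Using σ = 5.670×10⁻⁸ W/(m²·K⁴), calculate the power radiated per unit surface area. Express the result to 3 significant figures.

Stefan–Boltzmann: I = εσT⁴ = 0.941 × 5.670×10⁻⁸ × (1262)⁴ = 1.35×10⁵ W/m².

I ≈ 1.35×10⁵ W/m²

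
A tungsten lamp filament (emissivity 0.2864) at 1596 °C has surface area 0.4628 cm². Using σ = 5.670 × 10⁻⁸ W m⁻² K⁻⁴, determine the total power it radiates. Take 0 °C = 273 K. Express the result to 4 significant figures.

T = 1596 °C + 273 = 1869 K.
Area A = 0.4628 cm² = 4.628×10⁻⁵ m².
P = εσAT⁴ = 0.2864 × 5.670×10⁻⁸ × 4.628×10⁻⁵ × (1869)⁴ = 9.170 W.

P ≈ 9.170 W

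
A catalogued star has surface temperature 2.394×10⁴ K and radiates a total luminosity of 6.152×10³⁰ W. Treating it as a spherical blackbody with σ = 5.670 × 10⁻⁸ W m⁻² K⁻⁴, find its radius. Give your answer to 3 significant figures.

R ≈ 5.13×10⁹ m

L = 4πR²σT⁴ ⇒ R = √(L/(4πσT⁴)).
σT⁴ = 1.86243×10¹⁰ W/m², so R = √(6.152×10³⁰/(4π×1.86243×10¹⁰)) = 5.13×10⁹ m.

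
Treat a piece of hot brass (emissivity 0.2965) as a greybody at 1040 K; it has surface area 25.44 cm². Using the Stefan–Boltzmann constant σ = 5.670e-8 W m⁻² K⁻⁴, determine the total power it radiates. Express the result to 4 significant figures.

P ≈ 50.03 W

Area A = 25.44 cm² = 2.544×10⁻³ m².
P = εσAT⁴ = 0.2965 × 5.670×10⁻⁸ × 2.544×10⁻³ × (1040)⁴ = 50.03 W.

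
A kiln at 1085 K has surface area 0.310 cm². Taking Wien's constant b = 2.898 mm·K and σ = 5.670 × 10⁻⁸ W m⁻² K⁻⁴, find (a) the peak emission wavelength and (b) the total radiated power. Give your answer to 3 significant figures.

(a) λ_max = b/T = 2.898×10⁻³/1085 = 2.671×10⁻⁶ m = 2.67 μm.
Area A = 0.310 cm² = 3.10×10⁻⁵ m².
(b) P = σAT⁴ = 5.670×10⁻⁸×3.10×10⁻⁵×(1085)⁴ = 2.44 W.

λ_max ≈ 2.67 μm; P ≈ 2.44 W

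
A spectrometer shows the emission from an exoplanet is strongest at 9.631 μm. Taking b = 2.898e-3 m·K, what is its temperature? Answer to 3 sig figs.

Wien's law gives T = b/λ_max = (2.898×10⁻³ m·K)/(9.631×10⁻⁶ m) = 301 K.

T ≈ 301 K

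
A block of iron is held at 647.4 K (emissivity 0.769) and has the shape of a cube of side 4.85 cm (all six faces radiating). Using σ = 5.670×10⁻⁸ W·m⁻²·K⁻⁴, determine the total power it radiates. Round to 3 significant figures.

Area A = 6s² = 6×(0.0485 m)² = 0.0141135 m².
P = εσAT⁴ = 0.769 × 5.670×10⁻⁸ × 0.0141135 × (647.4)⁴ = 108 W.

P ≈ 108 W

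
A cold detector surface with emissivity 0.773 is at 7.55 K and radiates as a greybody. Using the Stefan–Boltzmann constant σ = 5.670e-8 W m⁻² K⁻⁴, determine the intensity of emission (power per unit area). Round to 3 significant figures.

Stefan–Boltzmann: I = εσT⁴ = 0.773 × 5.670×10⁻⁸ × (7.55)⁴ = 1.42×10⁻⁴ W/m².

I ≈ 1.42×10⁻⁴ W/m²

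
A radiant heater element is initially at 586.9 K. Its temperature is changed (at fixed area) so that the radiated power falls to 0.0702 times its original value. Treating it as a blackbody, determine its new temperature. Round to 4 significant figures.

P ∝ T⁴, so T₂/T₁ = (P₂/P₁)^(1/4) = (0.0702)^(1/4) = 0.514736.
T₂ = 586.9 × 0.514736 = 302.1 K.

T₂ ≈ 302.1 K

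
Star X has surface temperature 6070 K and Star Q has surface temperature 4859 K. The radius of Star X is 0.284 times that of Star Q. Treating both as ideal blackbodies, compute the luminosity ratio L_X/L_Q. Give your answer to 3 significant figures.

L ∝ R²T⁴, so L_X/L_Q = (R_X/R_Q)²(T_X/T_Q)⁴ = (0.284)² × (6070/4859)⁴ = 0.080656 × 2.43538 = 0.196.

L_X/L_Q ≈ 0.196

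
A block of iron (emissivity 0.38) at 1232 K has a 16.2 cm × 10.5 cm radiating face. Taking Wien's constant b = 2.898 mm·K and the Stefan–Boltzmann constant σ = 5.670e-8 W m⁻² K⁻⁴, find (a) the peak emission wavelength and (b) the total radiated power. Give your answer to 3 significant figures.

(a) λ_max = b/T = 2.898×10⁻³/1232 = 2.352×10⁻⁶ m = 2.35×10³ nm.
Area A = 0.162 × 0.105 = 0.01701 m².
(b) P = εσAT⁴ = 0.38×5.670×10⁻⁸×0.01701×(1232)⁴ = 844 W.

λ_max ≈ 2.35×10³ nm; P ≈ 844 W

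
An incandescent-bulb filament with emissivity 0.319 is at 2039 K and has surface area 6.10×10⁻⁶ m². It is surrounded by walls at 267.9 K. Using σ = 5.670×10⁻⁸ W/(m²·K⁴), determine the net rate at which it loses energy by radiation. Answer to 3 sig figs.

Net loss ≈ 1.91 W

Area A = 6.10×10⁻⁶ m².
Net radiated power P_net = εσA(T⁴ − T₀⁴) = 0.319×5.670×10⁻⁸×6.10×10⁻⁶×(2039⁴ − 267.9⁴).
T⁴ − T₀⁴ = 1.72850×10¹³ − 5.15099×10⁹ = 1.72798×10¹³ K⁴, so P_net = 1.91 W.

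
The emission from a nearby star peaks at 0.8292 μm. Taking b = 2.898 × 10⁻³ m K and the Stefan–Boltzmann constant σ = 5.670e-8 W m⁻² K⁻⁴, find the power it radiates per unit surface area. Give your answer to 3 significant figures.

I ≈ 8.46×10⁶ W/m²

Wien's law: T = b/λ_max = 2.898×10⁻³/8.292×10⁻⁷ = 3494.93 K.
Then I = σT⁴ = 5.670×10⁻⁸×(3494.93)⁴ = 8.46×10⁶ W/m².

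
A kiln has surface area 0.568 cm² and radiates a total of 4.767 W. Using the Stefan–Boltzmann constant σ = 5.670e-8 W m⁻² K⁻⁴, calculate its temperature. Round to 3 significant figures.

Area A = 0.568 cm² = 5.68×10⁻⁵ m².
P = σAT⁴ ⇒ T = (P/(σA))^(1/4) = (4.767/(5.670×10⁻⁸×5.68×10⁻⁵))^(1/4) = 1.10×10³ K.

T ≈ 1.10×10³ K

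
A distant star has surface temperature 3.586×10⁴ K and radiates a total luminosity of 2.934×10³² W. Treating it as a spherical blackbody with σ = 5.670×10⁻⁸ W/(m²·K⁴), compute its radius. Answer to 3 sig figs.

L = 4πR²σT⁴ ⇒ R = √(L/(4πσT⁴)).
σT⁴ = 9.37614×10¹⁰ W/m², so R = √(2.934×10³²/(4π×9.37614×10¹⁰)) = 1.58×10¹⁰ m.

R ≈ 1.58×10¹⁰ m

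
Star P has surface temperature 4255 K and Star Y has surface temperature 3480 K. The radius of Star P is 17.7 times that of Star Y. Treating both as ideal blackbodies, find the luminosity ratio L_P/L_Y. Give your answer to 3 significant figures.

L_P/L_Y ≈ 700

L ∝ R²T⁴, so L_P/L_Y = (R_P/R_Y)²(T_P/T_Y)⁴ = (17.7)² × (4255/3480)⁴ = 313.29 × 2.23502 = 700.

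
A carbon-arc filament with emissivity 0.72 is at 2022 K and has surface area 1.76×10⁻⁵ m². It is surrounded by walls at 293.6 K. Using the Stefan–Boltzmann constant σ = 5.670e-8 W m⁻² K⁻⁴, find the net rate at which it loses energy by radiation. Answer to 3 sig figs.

Area A = 1.76×10⁻⁵ m².
Net radiated power P_net = εσA(T⁴ − T₀⁴) = 0.72×5.670×10⁻⁸×1.76×10⁻⁵×(2022⁴ − 293.6⁴).
T⁴ − T₀⁴ = 1.67157×10¹³ − 7.43061×10⁹ = 1.67083×10¹³ K⁴, so P_net = 12.0 W.

Net loss ≈ 12.0 W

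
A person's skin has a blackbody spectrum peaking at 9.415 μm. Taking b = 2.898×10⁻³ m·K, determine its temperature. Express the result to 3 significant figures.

T ≈ 308 K

Wien's law gives T = b/λ_max = (2.898×10⁻³ m·K)/(9.415×10⁻⁶ m) = 308 K.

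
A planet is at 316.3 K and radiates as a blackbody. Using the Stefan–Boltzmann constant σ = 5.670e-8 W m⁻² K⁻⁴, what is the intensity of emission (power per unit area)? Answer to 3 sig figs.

Stefan–Boltzmann: I = σT⁴ = 5.670×10⁻⁸ × (316.3)⁴ = 568 W/m².

I ≈ 568 W/m²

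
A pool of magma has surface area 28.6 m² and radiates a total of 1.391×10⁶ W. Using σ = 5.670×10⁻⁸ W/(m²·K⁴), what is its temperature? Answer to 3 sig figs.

T ≈ 962 K

Area A = 28.6 m².
P = σAT⁴ ⇒ T = (P/(σA))^(1/4) = (1.391×10⁶/(5.670×10⁻⁸×28.6))^(1/4) = 962 K.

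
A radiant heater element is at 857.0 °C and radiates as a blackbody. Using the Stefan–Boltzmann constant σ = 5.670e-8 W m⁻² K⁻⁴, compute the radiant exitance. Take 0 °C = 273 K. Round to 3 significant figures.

T = 857.0 °C + 273 = 1130.0 K.
Stefan–Boltzmann: I = σT⁴ = 5.670×10⁻⁸ × (1130.0)⁴ = 9.24×10⁴ W/m².

I ≈ 9.24×10⁴ W/m²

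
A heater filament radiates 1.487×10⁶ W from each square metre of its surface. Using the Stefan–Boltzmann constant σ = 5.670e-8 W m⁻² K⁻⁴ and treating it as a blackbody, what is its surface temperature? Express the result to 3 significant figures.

T ≈ 2.26×10³ K

I = σT⁴, so T = (I/σ)^(1/4) = (1.487×10⁶/(5.670×10⁻⁸))^(1/4) = 2.26×10³ K.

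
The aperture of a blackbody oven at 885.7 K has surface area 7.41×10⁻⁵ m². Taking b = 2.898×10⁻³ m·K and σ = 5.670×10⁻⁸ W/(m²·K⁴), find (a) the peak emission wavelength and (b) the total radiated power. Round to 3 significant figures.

(a) λ_max = b/T = 2.898×10⁻³/885.7 = 3.272×10⁻⁶ m = 3.27 μm.
Area A = 7.41×10⁻⁵ m².
(b) P = σAT⁴ = 5.670×10⁻⁸×7.41×10⁻⁵×(885.7)⁴ = 2.59 W.

λ_max ≈ 3.27 μm; P ≈ 2.59 W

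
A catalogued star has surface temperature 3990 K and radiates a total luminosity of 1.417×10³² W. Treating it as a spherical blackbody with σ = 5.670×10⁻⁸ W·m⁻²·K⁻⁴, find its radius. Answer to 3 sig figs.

R ≈ 8.86×10¹¹ m

L = 4πR²σT⁴ ⇒ R = √(L/(4πσT⁴)).
σT⁴ = 1.43706×10⁷ W/m², so R = √(1.417×10³²/(4π×1.43706×10⁷)) = 8.86×10¹¹ m.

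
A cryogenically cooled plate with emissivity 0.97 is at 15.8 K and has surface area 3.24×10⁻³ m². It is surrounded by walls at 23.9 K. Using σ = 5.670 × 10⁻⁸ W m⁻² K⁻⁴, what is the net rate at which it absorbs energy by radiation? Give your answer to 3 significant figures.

Net gain ≈ 4.70×10⁻⁵ W

Area A = 3.24×10⁻³ m².
Net radiated power P_net = εσA(T⁴ − T₀⁴) = 0.97×5.670×10⁻⁸×3.24×10⁻³×(15.8⁴ − 23.9⁴).
T⁴ − T₀⁴ = 62320.1 − 3.26281×10⁵ = -2.63961×10⁵ K⁴, so P_net = -4.70×10⁻⁵ W — negative, meaning a net gain of 4.70×10⁻⁵ W.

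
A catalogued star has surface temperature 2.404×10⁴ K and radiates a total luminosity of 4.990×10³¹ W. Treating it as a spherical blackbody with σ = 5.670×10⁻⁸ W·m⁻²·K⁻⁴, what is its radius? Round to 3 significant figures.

R ≈ 1.45×10¹⁰ m

L = 4πR²σT⁴ ⇒ R = √(L/(4πσT⁴)).
σT⁴ = 1.89374×10¹⁰ W/m², so R = √(4.990×10³¹/(4π×1.89374×10¹⁰)) = 1.45×10¹⁰ m.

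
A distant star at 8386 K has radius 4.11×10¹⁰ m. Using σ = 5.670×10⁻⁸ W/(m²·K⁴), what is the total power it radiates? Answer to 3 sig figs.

P ≈ 5.95×10³⁰ W

Surface area A = 4πR² = 4π(4.11×10¹⁰ m)² = 2.12272×10²² m².
P = σAT⁴ = 5.670×10⁻⁸ × 2.12272×10²² × (8386)⁴ = 5.95×10³⁰ W.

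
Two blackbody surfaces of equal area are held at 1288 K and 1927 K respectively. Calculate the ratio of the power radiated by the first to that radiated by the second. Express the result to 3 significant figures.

P₁/P₂ ≈ 0.200

With equal areas, P₁/P₂ = (T₁/T₂)⁴ = (1288/1927)⁴ = 0.200.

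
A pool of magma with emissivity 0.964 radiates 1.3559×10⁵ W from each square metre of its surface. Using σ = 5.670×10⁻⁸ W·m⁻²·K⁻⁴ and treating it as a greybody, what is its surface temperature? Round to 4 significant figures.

T ≈ 1255 K

I = εσT⁴, so T = (I/εσ)^(1/4) = (1.3559×10⁵/(0.964×5.670×10⁻⁸))^(1/4) = 1255 K.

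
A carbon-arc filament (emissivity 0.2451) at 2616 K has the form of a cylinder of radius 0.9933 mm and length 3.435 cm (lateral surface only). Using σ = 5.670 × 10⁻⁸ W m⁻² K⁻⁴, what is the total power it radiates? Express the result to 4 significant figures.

P ≈ 139.5 W

Lateral area A = 2πrL = 2π×9.933×10⁻⁴×0.03435 = 2.14381×10⁻⁴ m².
P = εσAT⁴ = 0.2451 × 5.670×10⁻⁸ × 2.14381×10⁻⁴ × (2616)⁴ = 139.5 W.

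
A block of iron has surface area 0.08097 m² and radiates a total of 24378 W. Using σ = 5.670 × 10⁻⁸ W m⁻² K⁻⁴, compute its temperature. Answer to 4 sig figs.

Area A = 0.08097 m².
P = σAT⁴ ⇒ T = (P/(σA))^(1/4) = (24378/(5.670×10⁻⁸×0.08097))^(1/4) = 1518 K.

T ≈ 1518 K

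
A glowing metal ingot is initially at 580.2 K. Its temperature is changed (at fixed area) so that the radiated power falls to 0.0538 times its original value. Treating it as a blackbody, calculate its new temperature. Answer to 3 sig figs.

P ∝ T⁴, so T₂/T₁ = (P₂/P₁)^(1/4) = (0.0538)^(1/4) = 0.481610.
T₂ = 580.2 × 0.481610 = 279 K.

T₂ ≈ 279 K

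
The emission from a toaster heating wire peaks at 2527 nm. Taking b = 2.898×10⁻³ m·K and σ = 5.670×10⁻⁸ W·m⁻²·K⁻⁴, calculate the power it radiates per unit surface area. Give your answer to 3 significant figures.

I ≈ 9.81×10⁴ W/m²

Wien's law: T = b/λ_max = 2.898×10⁻³/2.527×10⁻⁶ = 1146.81 K.
Then I = σT⁴ = 5.670×10⁻⁸×(1146.81)⁴ = 9.81×10⁴ W/m².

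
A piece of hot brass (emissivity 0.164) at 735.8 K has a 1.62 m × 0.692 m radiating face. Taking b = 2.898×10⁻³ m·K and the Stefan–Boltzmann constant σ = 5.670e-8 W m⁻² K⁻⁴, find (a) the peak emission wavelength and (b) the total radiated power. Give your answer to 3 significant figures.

λ_max ≈ 3.94 μm; P ≈ 3.06×10³ W

(a) λ_max = b/T = 2.898×10⁻³/735.8 = 3.939×10⁻⁶ m = 3.94 μm.
Area A = 1.62 × 0.692 = 1.12104 m².
(b) P = εσAT⁴ = 0.164×5.670×10⁻⁸×1.12104×(735.8)⁴ = 3.06×10³ W.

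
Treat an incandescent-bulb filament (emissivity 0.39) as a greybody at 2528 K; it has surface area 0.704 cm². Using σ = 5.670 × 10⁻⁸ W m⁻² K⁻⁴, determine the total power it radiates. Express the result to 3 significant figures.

Area A = 0.704 cm² = 7.04×10⁻⁵ m².
P = εσAT⁴ = 0.39 × 5.670×10⁻⁸ × 7.04×10⁻⁵ × (2528)⁴ = 63.6 W.

P ≈ 63.6 W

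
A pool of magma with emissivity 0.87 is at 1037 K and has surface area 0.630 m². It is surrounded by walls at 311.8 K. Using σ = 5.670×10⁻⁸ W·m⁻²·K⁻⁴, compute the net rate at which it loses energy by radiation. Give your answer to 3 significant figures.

Net loss ≈ 3.56×10⁴ W

Area A = 0.630 m².
Net radiated power P_net = εσA(T⁴ − T₀⁴) = 0.87×5.670×10⁻⁸×0.630×(1037⁴ − 311.8⁴).
T⁴ − T₀⁴ = 1.15642×10¹² − 9.45158×10⁹ = 1.14697×10¹² K⁴, so P_net = 3.56×10⁴ W.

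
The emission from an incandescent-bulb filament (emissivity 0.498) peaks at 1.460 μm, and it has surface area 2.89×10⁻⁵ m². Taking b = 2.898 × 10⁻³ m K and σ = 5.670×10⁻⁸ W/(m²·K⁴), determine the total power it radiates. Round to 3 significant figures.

Wien's law: T = b/λ_max = 2.898×10⁻³/1.460×10⁻⁶ = 1984.93 K.
Area A = 2.89×10⁻⁵ m².
Then P = εσAT⁴ = 0.498×5.670×10⁻⁸×2.89×10⁻⁵×(1984.93)⁴ = 12.7 W.

P ≈ 12.7 W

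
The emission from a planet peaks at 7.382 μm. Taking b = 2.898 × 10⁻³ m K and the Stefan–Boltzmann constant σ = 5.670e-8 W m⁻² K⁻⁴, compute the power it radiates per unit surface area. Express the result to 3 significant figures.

I ≈ 1.35×10³ W/m²

Wien's law: T = b/λ_max = 2.898×10⁻³/7.382×10⁻⁶ = 392.577 K.
Then I = σT⁴ = 5.670×10⁻⁸×(392.577)⁴ = 1.35×10³ W/m².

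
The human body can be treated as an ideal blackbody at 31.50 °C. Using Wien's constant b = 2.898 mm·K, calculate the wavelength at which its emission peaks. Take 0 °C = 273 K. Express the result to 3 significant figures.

T = 31.50 °C + 273 = 304.50 K.
Wien's displacement law: λ_max = b/T = (2.898×10⁻³ m·K)/(304.50 K) = 9.517×10⁻⁶ m.
That is 9.52 μm, in the infrared range.

λ_max ≈ 9.52 μm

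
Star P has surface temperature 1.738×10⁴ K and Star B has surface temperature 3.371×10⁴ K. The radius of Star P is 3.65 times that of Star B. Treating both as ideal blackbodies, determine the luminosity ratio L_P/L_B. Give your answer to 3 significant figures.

L ∝ R²T⁴, so L_P/L_B = (R_P/R_B)²(T_P/T_B)⁴ = (3.65)² × (1.738×10⁴/3.371×10⁴)⁴ = 13.3225 × 0.0706584 = 0.941.

L_P/L_B ≈ 0.941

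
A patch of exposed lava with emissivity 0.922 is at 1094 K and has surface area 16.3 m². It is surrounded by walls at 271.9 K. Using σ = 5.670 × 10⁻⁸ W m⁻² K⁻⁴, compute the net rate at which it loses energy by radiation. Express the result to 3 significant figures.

Area A = 16.3 m².
Net radiated power P_net = εσA(T⁴ − T₀⁴) = 0.922×5.670×10⁻⁸×16.3×(1094⁴ − 271.9⁴).
T⁴ − T₀⁴ = 1.43242×10¹² − 5.46559×10⁹ = 1.42695×10¹² K⁴, so P_net = 1.22×10⁶ W.

Net loss ≈ 1.22×10⁶ W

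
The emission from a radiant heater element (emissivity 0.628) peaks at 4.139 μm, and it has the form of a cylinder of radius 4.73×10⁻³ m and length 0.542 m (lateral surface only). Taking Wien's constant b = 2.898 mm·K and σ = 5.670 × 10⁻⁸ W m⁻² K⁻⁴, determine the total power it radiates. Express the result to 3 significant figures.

Wien's law: T = b/λ_max = 2.898×10⁻³/4.139×10⁻⁶ = 700.169 K.
Lateral area A = 2πrL = 2π×4.73×10⁻³×0.542 = 0.0161080 m².
Then P = εσAT⁴ = 0.628×5.670×10⁻⁸×0.0161080×(700.169)⁴ = 138 W.

P ≈ 138 W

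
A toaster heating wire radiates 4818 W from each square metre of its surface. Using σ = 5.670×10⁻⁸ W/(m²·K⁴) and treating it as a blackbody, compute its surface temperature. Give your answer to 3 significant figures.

I = σT⁴, so T = (I/σ)^(1/4) = (4818/(5.670×10⁻⁸))^(1/4) = 540 K.

T ≈ 540 K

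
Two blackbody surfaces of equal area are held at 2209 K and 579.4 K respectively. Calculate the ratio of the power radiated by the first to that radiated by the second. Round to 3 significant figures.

P₁/P₂ ≈ 211

With equal areas, P₁/P₂ = (T₁/T₂)⁴ = (2209/579.4)⁴ = 211.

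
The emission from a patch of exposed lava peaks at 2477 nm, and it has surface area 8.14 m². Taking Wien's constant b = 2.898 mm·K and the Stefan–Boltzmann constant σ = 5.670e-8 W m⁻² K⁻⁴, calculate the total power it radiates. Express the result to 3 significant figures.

P ≈ 8.65×10⁵ W

Wien's law: T = b/λ_max = 2.898×10⁻³/2.477×10⁻⁶ = 1169.96 K.
Area A = 8.14 m².
Then P = σAT⁴ = 5.670×10⁻⁸×8.14×(1169.96)⁴ = 8.65×10⁵ W.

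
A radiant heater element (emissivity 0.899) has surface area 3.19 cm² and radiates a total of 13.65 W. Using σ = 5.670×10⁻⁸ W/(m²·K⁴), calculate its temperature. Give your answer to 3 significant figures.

Area A = 3.19 cm² = 3.19×10⁻⁴ m².
P = εσAT⁴ ⇒ T = (P/(εσA))^(1/4) = (13.65/(0.899×5.670×10⁻⁸×3.19×10⁻⁴))^(1/4) = 957 K.

T ≈ 957 K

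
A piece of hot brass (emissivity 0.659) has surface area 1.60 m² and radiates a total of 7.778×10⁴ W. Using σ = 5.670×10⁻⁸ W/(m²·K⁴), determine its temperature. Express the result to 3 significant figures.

T ≈ 1.07×10³ K

Area A = 1.60 m².
P = εσAT⁴ ⇒ T = (P/(εσA))^(1/4) = (7.778×10⁴/(0.659×5.670×10⁻⁸×1.60))^(1/4) = 1.07×10³ K.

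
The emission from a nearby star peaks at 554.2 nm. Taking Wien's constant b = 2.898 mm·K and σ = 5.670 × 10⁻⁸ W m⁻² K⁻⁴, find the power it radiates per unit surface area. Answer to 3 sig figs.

Wien's law: T = b/λ_max = 2.898×10⁻³/5.542×10⁻⁷ = 5229.16 K.
Then I = σT⁴ = 5.670×10⁻⁸×(5229.16)⁴ = 4.24×10⁷ W/m².

I ≈ 4.24×10⁷ W/m²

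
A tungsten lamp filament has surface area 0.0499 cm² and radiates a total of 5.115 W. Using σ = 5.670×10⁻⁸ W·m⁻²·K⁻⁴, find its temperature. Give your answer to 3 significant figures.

T ≈ 2.06×10³ K

Area A = 0.0499 cm² = 4.99×10⁻⁶ m².
P = σAT⁴ ⇒ T = (P/(σA))^(1/4) = (5.115/(5.670×10⁻⁸×4.99×10⁻⁶))^(1/4) = 2.06×10³ K.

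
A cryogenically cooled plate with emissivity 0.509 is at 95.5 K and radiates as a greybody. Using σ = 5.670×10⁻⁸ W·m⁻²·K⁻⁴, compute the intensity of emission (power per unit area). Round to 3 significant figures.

Stefan–Boltzmann: I = εσT⁴ = 0.509 × 5.670×10⁻⁸ × (95.5)⁴ = 2.40 W/m².

I ≈ 2.40 W/m²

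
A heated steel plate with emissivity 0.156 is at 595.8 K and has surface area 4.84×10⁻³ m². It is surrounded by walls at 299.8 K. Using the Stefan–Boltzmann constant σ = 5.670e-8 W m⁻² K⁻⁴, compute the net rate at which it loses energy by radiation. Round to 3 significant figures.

Net loss ≈ 5.05 W

Area A = 4.84×10⁻³ m².
Net radiated power P_net = εσA(T⁴ − T₀⁴) = 0.156×5.670×10⁻⁸×4.84×10⁻³×(595.8⁴ − 299.8⁴).
T⁴ − T₀⁴ = 1.26009×10¹¹ − 8.07842×10⁹ = 1.17931×10¹¹ K⁴, so P_net = 5.05 W.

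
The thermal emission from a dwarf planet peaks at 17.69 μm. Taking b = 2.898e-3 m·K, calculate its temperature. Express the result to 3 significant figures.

T ≈ 164 K

Wien's law gives T = b/λ_max = (2.898×10⁻³ m·K)/(1.769×10⁻⁵ m) = 164 K.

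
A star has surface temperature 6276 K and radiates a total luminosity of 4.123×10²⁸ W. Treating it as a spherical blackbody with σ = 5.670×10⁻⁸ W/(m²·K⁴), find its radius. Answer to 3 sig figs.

L = 4πR²σT⁴ ⇒ R = √(L/(4πσT⁴)).
σT⁴ = 8.79660×10⁷ W/m², so R = √(4.123×10²⁸/(4π×8.79660×10⁷)) = 6.11×10⁹ m.

R ≈ 6.11×10⁹ m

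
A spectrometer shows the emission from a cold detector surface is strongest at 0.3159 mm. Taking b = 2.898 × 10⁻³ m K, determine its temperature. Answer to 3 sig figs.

Wien's law gives T = b/λ_max = (2.898×10⁻³ m·K)/(3.159×10⁻⁴ m) = 9.17 K.

T ≈ 9.17 K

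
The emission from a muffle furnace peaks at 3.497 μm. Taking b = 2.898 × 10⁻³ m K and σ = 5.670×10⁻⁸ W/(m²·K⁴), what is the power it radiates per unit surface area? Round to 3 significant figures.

Wien's law: T = b/λ_max = 2.898×10⁻³/3.497×10⁻⁶ = 828.710 K.
Then I = σT⁴ = 5.670×10⁻⁸×(828.710)⁴ = 2.67×10⁴ W/m².

I ≈ 2.67×10⁴ W/m²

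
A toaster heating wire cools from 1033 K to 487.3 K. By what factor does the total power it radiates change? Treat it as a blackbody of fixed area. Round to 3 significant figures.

P ∝ T⁴, so P₂/P₁ = (T₂/T₁)⁴ = (487.3/1033)⁴ = (0.471733)⁴ = 0.0495.

P₂/P₁ ≈ 0.0495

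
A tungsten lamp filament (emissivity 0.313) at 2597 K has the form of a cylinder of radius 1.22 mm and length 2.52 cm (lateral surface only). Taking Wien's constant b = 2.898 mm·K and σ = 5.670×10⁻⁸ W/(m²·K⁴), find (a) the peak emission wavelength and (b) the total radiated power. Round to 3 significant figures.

λ_max ≈ 1.12×10³ nm; P ≈ 156 W

(a) λ_max = b/T = 2.898×10⁻³/2597 = 1.116×10⁻⁶ m = 1.12×10³ nm.
Lateral area A = 2πrL = 2π×1.22×10⁻³×0.0252 = 1.93170×10⁻⁴ m².
(b) P = εσAT⁴ = 0.313×5.670×10⁻⁸×1.93170×10⁻⁴×(2597)⁴ = 156 W.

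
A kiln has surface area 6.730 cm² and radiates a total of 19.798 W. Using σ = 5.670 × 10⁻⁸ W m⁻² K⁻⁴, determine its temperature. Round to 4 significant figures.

Area A = 6.730 cm² = 6.730×10⁻⁴ m².
P = σAT⁴ ⇒ T = (P/(σA))^(1/4) = (19.798/(5.670×10⁻⁸×6.730×10⁻⁴))^(1/4) = 848.7 K.

T ≈ 848.7 K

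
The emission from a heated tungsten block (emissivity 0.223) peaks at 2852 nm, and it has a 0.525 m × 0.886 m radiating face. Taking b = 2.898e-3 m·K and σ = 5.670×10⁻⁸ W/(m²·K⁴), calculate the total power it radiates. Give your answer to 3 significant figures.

Wien's law: T = b/λ_max = 2.898×10⁻³/2.852×10⁻⁶ = 1016.13 K.
Area A = 0.525 × 0.886 = 0.46515 m².
Then P = εσAT⁴ = 0.223×5.670×10⁻⁸×0.46515×(1016.13)⁴ = 6.27×10³ W.

P ≈ 6.27×10³ W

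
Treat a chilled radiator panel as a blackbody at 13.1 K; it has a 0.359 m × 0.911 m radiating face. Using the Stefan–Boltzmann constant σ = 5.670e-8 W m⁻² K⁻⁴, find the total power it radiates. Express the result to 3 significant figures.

P ≈ 5.46×10⁻⁴ W

Area A = 0.359 × 0.911 = 0.327049 m².
P = σAT⁴ = 5.670×10⁻⁸ × 0.327049 × (13.1)⁴ = 5.46×10⁻⁴ W.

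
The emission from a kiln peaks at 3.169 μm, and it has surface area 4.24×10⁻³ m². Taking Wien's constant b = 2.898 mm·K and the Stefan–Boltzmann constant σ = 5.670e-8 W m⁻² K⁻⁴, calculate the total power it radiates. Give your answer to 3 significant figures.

P ≈ 168 W

Wien's law: T = b/λ_max = 2.898×10⁻³/3.169×10⁻⁶ = 914.484 K.
Area A = 4.24×10⁻³ m².
Then P = σAT⁴ = 5.670×10⁻⁸×4.24×10⁻³×(914.484)⁴ = 168 W.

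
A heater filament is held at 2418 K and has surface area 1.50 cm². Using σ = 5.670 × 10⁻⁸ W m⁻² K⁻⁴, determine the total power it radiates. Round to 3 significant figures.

Area A = 1.50 cm² = 1.50×10⁻⁴ m².
P = σAT⁴ = 5.670×10⁻⁸ × 1.50×10⁻⁴ × (2418)⁴ = 291 W.

P ≈ 291 W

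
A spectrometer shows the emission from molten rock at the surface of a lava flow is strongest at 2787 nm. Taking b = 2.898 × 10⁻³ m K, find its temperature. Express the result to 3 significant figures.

T ≈ 1.04×10³ K

Wien's law gives T = b/λ_max = (2.898×10⁻³ m·K)/(2.787×10⁻⁶ m) = 1.04×10³ K.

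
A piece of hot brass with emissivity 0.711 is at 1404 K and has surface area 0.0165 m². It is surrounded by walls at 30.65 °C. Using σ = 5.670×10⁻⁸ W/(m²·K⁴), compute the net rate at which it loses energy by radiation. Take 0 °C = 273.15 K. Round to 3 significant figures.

Surroundings: T = 30.65 °C + 273.15 = 303.80 K.
Area A = 0.0165 m².
Net radiated power P_net = εσA(T⁴ − T₀⁴) = 0.711×5.670×10⁻⁸×0.0165×(1404⁴ − 303.80⁴).
T⁴ − T₀⁴ = 3.88569×10¹² − 8.51826×10⁹ = 3.87717×10¹² K⁴, so P_net = 2.58×10³ W.

Net loss ≈ 2.58×10³ W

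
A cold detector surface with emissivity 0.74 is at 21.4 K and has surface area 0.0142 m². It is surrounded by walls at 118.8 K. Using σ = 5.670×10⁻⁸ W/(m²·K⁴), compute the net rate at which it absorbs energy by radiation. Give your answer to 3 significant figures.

Area A = 0.0142 m².
Net radiated power P_net = εσA(T⁴ − T₀⁴) = 0.74×5.670×10⁻⁸×0.0142×(21.4⁴ − 118.8⁴).
T⁴ − T₀⁴ = 2.09727×10⁵ − 1.99189×10⁸ = -1.98979×10⁸ K⁴, so P_net = -0.119 W — negative, meaning a net gain of 0.119 W.

Net gain ≈ 0.119 W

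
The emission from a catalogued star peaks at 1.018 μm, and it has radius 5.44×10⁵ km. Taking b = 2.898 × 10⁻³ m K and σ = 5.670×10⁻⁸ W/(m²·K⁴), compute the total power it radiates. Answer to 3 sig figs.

Wien's law: T = b/λ_max = 2.898×10⁻³/1.018×10⁻⁶ = 2846.76 K.
Surface area A = 4πR² = 4π(5.44×10⁸ m)² = 3.71884×10¹⁸ m².
Then P = σAT⁴ = 5.670×10⁻⁸×3.71884×10¹⁸×(2846.76)⁴ = 1.38×10²⁵ W.

P ≈ 1.38×10²⁵ W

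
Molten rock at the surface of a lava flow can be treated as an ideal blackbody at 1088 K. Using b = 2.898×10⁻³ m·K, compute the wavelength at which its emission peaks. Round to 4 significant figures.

λ_max ≈ 2.664 μm

Wien's displacement law: λ_max = b/T = (2.898×10⁻³ m·K)/(1088 K) = 2.6636×10⁻⁶ m.
That is 2.664 μm, in the infrared range.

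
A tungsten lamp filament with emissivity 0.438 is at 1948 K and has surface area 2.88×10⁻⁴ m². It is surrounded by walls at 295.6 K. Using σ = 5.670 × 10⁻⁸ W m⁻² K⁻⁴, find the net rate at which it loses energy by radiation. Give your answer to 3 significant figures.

Area A = 2.88×10⁻⁴ m².
Net radiated power P_net = εσA(T⁴ − T₀⁴) = 0.438×5.670×10⁻⁸×2.88×10⁻⁴×(1948⁴ − 295.6⁴).
T⁴ − T₀⁴ = 1.43998×10¹³ − 7.63515×10⁹ = 1.43922×10¹³ K⁴, so P_net = 103 W.

Net loss ≈ 103 W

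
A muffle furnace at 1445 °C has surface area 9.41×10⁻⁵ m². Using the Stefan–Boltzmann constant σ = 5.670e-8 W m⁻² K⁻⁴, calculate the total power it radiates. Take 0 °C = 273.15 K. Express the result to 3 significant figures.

P ≈ 46.5 W

T = 1445 °C + 273.15 = 1718.15 K.
Area A = 9.41×10⁻⁵ m².
P = σAT⁴ = 5.670×10⁻⁸ × 9.41×10⁻⁵ × (1718.15)⁴ = 46.5 W.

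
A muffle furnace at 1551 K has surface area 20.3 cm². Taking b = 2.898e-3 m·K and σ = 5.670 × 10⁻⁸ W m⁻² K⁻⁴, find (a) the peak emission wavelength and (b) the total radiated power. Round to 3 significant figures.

(a) λ_max = b/T = 2.898×10⁻³/1551 = 1.868×10⁻⁶ m = 1.87×10³ nm.
Area A = 20.3 cm² = 2.03×10⁻³ m².
(b) P = σAT⁴ = 5.670×10⁻⁸×2.03×10⁻³×(1551)⁴ = 666 W.

λ_max ≈ 1.87×10³ nm; P ≈ 666 W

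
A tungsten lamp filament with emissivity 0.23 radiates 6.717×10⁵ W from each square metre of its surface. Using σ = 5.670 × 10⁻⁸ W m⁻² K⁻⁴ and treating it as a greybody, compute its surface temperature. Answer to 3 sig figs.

I = εσT⁴, so T = (I/εσ)^(1/4) = (6.717×10⁵/(0.23×5.670×10⁻⁸))^(1/4) = 2.68×10³ K.

T ≈ 2.68×10³ K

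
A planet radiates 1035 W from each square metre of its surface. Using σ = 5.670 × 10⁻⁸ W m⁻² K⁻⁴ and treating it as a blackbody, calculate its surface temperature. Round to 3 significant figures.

I = σT⁴, so T = (I/σ)^(1/4) = (1035/(5.670×10⁻⁸))^(1/4) = 368 K.

T ≈ 368 K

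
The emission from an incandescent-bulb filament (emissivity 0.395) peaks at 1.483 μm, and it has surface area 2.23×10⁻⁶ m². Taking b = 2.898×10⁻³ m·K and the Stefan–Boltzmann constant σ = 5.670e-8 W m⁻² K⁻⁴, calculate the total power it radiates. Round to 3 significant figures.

P ≈ 0.728 W

Wien's law: T = b/λ_max = 2.898×10⁻³/1.483×10⁻⁶ = 1954.15 K.
Area A = 2.23×10⁻⁶ m².
Then P = εσAT⁴ = 0.395×5.670×10⁻⁸×2.23×10⁻⁶×(1954.15)⁴ = 0.728 W.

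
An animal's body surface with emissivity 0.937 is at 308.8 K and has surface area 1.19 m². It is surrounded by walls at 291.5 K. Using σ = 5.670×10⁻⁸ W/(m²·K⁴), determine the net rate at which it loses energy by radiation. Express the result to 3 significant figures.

Area A = 1.19 m².
Net radiated power P_net = εσA(T⁴ − T₀⁴) = 0.937×5.670×10⁻⁸×1.19×(308.8⁴ − 291.5⁴).
T⁴ − T₀⁴ = 9.09304×10⁹ − 7.22028×10⁹ = 1.87276×10⁹ K⁴, so P_net = 118 W.

Net loss ≈ 118 W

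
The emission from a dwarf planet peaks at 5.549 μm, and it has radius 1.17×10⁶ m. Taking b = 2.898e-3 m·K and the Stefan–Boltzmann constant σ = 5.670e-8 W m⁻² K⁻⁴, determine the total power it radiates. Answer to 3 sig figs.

Wien's law: T = b/λ_max = 2.898×10⁻³/5.549×10⁻⁶ = 522.256 K.
Surface area A = 4πR² = 4π(1.17×10⁶ m)² = 1.72021×10¹³ m².
Then P = σAT⁴ = 5.670×10⁻⁸×1.72021×10¹³×(522.256)⁴ = 7.26×10¹⁶ W.

P ≈ 7.26×10¹⁶ W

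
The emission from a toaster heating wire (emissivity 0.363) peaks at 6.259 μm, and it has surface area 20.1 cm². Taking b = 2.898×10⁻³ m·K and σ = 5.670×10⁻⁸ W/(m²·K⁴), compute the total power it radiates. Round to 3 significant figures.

Wien's law: T = b/λ_max = 2.898×10⁻³/6.259×10⁻⁶ = 463.013 K.
Area A = 20.1 cm² = 2.01×10⁻³ m².
Then P = εσAT⁴ = 0.363×5.670×10⁻⁸×2.01×10⁻³×(463.013)⁴ = 1.90 W.

P ≈ 1.90 W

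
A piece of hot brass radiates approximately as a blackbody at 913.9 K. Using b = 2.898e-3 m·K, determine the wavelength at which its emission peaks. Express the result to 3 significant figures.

Wien's displacement law: λ_max = b/T = (2.898×10⁻³ m·K)/(913.9 K) = 3.171×10⁻⁶ m.
That is 3.17 μm, in the infrared range.

λ_max ≈ 3.17 μm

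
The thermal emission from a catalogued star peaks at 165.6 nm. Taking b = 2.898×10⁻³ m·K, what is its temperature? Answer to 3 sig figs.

T ≈ 1.75×10⁴ K

Wien's law gives T = b/λ_max = (2.898×10⁻³ m·K)/(1.656×10⁻⁷ m) = 1.75×10⁴ K.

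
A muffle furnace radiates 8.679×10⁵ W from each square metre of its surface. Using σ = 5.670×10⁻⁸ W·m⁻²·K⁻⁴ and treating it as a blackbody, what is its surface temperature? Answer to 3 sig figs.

T ≈ 1.98×10³ K

I = σT⁴, so T = (I/σ)^(1/4) = (8.679×10⁵/(5.670×10⁻⁸))^(1/4) = 1.98×10³ K.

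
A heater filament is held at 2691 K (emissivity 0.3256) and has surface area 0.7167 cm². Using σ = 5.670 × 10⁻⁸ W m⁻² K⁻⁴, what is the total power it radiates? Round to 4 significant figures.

P ≈ 69.38 W

Area A = 0.7167 cm² = 7.167×10⁻⁵ m².
P = εσAT⁴ = 0.3256 × 5.670×10⁻⁸ × 7.167×10⁻⁵ × (2691)⁴ = 69.38 W.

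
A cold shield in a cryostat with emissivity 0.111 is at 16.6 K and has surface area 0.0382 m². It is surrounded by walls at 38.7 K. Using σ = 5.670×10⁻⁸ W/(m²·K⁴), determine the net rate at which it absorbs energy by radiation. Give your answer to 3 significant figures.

Area A = 0.0382 m².
Net radiated power P_net = εσA(T⁴ − T₀⁴) = 0.111×5.670×10⁻⁸×0.0382×(16.6⁴ − 38.7⁴).
T⁴ − T₀⁴ = 75933.3 − 2.24308×10⁶ = -2.16715×10⁶ K⁴, so P_net = -5.21×10⁻⁴ W — negative, meaning a net gain of 5.21×10⁻⁴ W.

Net gain ≈ 5.21×10⁻⁴ W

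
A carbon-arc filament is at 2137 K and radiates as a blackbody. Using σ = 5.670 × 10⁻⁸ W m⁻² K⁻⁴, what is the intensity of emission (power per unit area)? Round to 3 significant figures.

I ≈ 1.18×10⁶ W/m²

Stefan–Boltzmann: I = σT⁴ = 5.670×10⁻⁸ × (2137)⁴ = 1.18×10⁶ W/m².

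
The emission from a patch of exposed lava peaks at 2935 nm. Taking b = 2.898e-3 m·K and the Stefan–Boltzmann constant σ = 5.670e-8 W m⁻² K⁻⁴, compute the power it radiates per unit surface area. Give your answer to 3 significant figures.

Wien's law: T = b/λ_max = 2.898×10⁻³/2.935×10⁻⁶ = 987.394 K.
Then I = σT⁴ = 5.670×10⁻⁸×(987.394)⁴ = 5.39×10⁴ W/m².

I ≈ 5.39×10⁴ W/m²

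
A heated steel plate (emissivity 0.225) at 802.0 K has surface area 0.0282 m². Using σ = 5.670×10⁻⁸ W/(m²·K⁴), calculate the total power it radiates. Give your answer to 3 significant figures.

Area A = 0.0282 m².
P = εσAT⁴ = 0.225 × 5.670×10⁻⁸ × 0.0282 × (802.0)⁴ = 149 W.

P ≈ 149 W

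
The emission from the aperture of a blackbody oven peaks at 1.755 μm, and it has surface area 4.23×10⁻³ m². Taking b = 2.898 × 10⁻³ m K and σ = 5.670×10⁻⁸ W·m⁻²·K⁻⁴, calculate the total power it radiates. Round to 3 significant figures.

Wien's law: T = b/λ_max = 2.898×10⁻³/1.755×10⁻⁶ = 1651.28 K.
Area A = 4.23×10⁻³ m².
Then P = σAT⁴ = 5.670×10⁻⁸×4.23×10⁻³×(1651.28)⁴ = 1.78×10³ W.

P ≈ 1.78×10³ W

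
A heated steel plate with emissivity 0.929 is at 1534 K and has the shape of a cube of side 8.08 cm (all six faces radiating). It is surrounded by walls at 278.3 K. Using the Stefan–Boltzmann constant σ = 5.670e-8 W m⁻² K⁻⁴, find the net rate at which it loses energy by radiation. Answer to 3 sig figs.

Area A = 6s² = 6×(0.0808 m)² = 0.0391718 m².
Net radiated power P_net = εσA(T⁴ − T₀⁴) = 0.929×5.670×10⁻⁸×0.0391718×(1534⁴ − 278.3⁴).
T⁴ − T₀⁴ = 5.53734×10¹² − 5.99864×10⁹ = 5.53134×10¹² K⁴, so P_net = 1.14×10⁴ W.

Net loss ≈ 1.14×10⁴ W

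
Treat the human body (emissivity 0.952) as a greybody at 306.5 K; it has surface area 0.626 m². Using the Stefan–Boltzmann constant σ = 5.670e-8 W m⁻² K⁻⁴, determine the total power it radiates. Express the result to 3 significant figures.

P ≈ 298 W

Area A = 0.626 m².
P = εσAT⁴ = 0.952 × 5.670×10⁻⁸ × 0.626 × (306.5)⁴ = 298 W.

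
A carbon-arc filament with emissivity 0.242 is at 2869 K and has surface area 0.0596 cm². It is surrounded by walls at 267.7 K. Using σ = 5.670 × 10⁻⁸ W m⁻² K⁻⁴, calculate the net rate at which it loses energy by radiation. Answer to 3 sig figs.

Net loss ≈ 5.54 W

Area A = 0.0596 cm² = 5.96×10⁻⁶ m².
Net radiated power P_net = εσA(T⁴ − T₀⁴) = 0.242×5.670×10⁻⁸×5.96×10⁻⁶×(2869⁴ − 267.7⁴).
T⁴ − T₀⁴ = 6.77520×10¹³ − 5.13563×10⁹ = 6.77469×10¹³ K⁴, so P_net = 5.54 W.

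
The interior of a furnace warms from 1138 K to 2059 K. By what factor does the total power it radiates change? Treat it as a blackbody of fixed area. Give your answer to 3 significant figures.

P₂/P₁ ≈ 10.7

P ∝ T⁴, so P₂/P₁ = (T₂/T₁)⁴ = (2059/1138)⁴ = (1.80931)⁴ = 10.7.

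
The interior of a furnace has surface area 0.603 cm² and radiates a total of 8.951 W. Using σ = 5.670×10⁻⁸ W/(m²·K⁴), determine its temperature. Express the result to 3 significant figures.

Area A = 0.603 cm² = 6.03×10⁻⁵ m².
P = σAT⁴ ⇒ T = (P/(σA))^(1/4) = (8.951/(5.670×10⁻⁸×6.03×10⁻⁵))^(1/4) = 1.27×10³ K.

T ≈ 1.27×10³ K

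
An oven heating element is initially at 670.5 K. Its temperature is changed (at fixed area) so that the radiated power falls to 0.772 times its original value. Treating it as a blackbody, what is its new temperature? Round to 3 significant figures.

P ∝ T⁴, so T₂/T₁ = (P₂/P₁)^(1/4) = (0.772)^(1/4) = 0.937355.
T₂ = 670.5 × 0.937355 = 628 K.

T₂ ≈ 628 K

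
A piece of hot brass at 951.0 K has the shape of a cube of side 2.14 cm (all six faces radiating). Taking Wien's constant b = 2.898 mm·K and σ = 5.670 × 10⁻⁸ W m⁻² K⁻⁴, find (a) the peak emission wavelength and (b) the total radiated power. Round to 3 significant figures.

(a) λ_max = b/T = 2.898×10⁻³/951.0 = 3.047×10⁻⁶ m = 3.05 μm.
Area A = 6s² = 6×(0.0214 m)² = 2.74776×10⁻³ m².
(b) P = σAT⁴ = 5.670×10⁻⁸×2.74776×10⁻³×(951.0)⁴ = 127 W.

λ_max ≈ 3.05 μm; P ≈ 127 W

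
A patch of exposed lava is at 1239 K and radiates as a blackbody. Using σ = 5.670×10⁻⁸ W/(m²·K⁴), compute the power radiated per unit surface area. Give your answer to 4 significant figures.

I ≈ 1.336×10⁵ W/m²

Stefan–Boltzmann: I = σT⁴ = 5.670×10⁻⁸ × (1239)⁴ = 1.336×10⁵ W/m².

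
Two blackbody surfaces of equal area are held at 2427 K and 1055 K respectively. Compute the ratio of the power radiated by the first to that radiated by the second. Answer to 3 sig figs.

P₁/P₂ ≈ 28.0

With equal areas, P₁/P₂ = (T₁/T₂)⁴ = (2427/1055)⁴ = 28.0.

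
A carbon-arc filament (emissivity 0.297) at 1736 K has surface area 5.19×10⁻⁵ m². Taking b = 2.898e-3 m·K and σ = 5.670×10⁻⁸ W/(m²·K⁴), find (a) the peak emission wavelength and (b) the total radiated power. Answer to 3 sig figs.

(a) λ_max = b/T = 2.898×10⁻³/1736 = 1.669×10⁻⁶ m = 1.67 μm.
Area A = 5.19×10⁻⁵ m².
(b) P = εσAT⁴ = 0.297×5.670×10⁻⁸×5.19×10⁻⁵×(1736)⁴ = 7.94 W.

λ_max ≈ 1.67 μm; P ≈ 7.94 W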